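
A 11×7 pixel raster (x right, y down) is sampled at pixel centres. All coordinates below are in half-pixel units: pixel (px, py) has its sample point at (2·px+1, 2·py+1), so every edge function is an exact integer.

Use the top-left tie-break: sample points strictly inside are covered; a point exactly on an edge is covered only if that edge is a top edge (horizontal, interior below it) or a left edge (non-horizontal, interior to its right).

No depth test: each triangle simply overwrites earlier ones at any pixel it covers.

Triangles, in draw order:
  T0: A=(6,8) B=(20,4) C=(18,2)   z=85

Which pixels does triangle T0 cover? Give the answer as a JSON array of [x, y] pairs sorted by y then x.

T0:
  2·area = 36  (B↔C swapped to make it positive)
  edge (6, 8)→(18, 2): d=(12,-6) top-left  bias=+0
  edge (18, 2)→(20, 4): d=(2,2) right/bottom  bias=-1
  edge (20, 4)→(6, 8): d=(-14,4) right/bottom  bias=-1
    (8,0)@(17, 1): e=[-18,0,54] → ·  [on edge]
    (8,1)@(17, 3): e=[6,4,26] → █
    (9,1)@(19, 3): e=[18,0,18] → ·  [on edge]
    (6,2)@(13, 5): e=[6,16,14] → █
    (7,2)@(15, 5): e=[18,12,6] → █
    (8,2)@(17, 5): e=[30,8,-2] → ·
    (10,2)@(21, 5): e=[54,0,-18] → ·  [on edge]
    (4,3)@(9, 7): e=[6,28,2] → █
    (5,3)@(11, 7): e=[18,24,-6] → ·
    (6,3)@(13, 7): e=[30,20,-14] → ·
    (7,3)@(15, 7): e=[42,16,-22] → ·
    (4,4)@(9, 9): e=[30,32,-26] → ·
  covered (4 px):
    · · · · · · · · · · ·
    · · · · · · · · █ · ·
    · · · · · · █ █ · · ·
    · · · · █ · · · · · ·
    · · · · · · · · · · ·
    · · · · · · · · · · ·
    · · · · · · · · · · ·

Result: [[8,1],[6,2],[7,2],[4,3]]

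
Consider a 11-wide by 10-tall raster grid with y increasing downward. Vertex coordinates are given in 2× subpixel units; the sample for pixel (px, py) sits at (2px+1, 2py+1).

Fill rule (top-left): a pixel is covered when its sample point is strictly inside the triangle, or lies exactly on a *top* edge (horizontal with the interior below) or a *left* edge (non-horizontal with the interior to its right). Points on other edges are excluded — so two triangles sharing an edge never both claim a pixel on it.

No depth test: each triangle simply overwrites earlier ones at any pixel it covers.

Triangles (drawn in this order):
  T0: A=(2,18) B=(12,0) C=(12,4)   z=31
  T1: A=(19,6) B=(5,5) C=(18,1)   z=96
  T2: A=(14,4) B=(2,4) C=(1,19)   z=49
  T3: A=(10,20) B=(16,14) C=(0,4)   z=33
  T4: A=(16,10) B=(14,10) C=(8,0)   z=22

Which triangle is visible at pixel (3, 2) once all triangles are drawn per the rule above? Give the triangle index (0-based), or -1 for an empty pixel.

T0:
  2·area = 40
  edge (2, 18)→(12, 0): d=(10,-18) top-left  bias=+0
  edge (12, 0)→(12, 4): d=(0,4) right/bottom  bias=-1
  edge (12, 4)→(2, 18): d=(-10,14) right/bottom  bias=-1
    (5,1)@(11, 3): e=[12,4,24] → X
    (6,1)@(13, 3): e=[48,-4,-4] → .
    (5,2)@(11, 5): e=[32,4,4] → X
    (6,2)@(13, 5): e=[68,-4,-24] → .
    (4,3)@(9, 7): e=[16,12,12] → X
    (5,3)@(11, 7): e=[52,4,-16] → .
    (3,4)@(7, 9): e=[0,20,20] → X  [on edge]
    (4,4)@(9, 9): e=[36,12,-8] → .
    (3,5)@(7, 11): e=[20,20,0] → .  [on edge]
    (2,6)@(5, 13): e=[4,28,8] → X
    (3,6)@(7, 13): e=[40,20,-20] → .
    (2,7)@(5, 15): e=[24,28,-12] → .
  covered (5 px):
    . . . . . . . . . . .
    . . . . . X . . . . .
    . . . . . X . . . . .
    . . . . X . . . . . .
    . . . X . . . . . . .
    . . . . . . . . . . .
    . . X . . . . . . . .
    . . . . . . . . . . .
    . . . . . . . . . . .
    . . . . . . . . . . .
T1:
  2·area = 69
  edge (19, 6)→(5, 5): d=(-14,-1) top-left  bias=+0
  edge (5, 5)→(18, 1): d=(13,-4) top-left  bias=+0
  edge (18, 1)→(19, 6): d=(1,5) right/bottom  bias=-1
    (6,1)@(13, 3): e=[36,6,27] → X
    (7,1)@(15, 3): e=[38,14,17] → X
    (8,1)@(17, 3): e=[40,22,7] → X
    (9,1)@(19, 3): e=[42,30,-3] → .
    (2,2)@(5, 5): e=[0,0,69] → X  [on edge]
    (3,2)@(7, 5): e=[2,8,59] → X
    (4,2)@(9, 5): e=[4,16,49] → X
    (5,2)@(11, 5): e=[6,24,39] → X
    (9,2)@(19, 5): e=[14,56,-1] → .
    (2,3)@(5, 7): e=[-28,26,71] → .
    (3,3)@(7, 7): e=[-26,34,61] → .
    (4,3)@(9, 7): e=[-24,42,51] → .
  covered (10 px):
    . . . . . . . . . . .
    . . . . . . X X X . .
    . . X X X X X X X . .
    . . . . . . . . . . .
    . . . . . . . . . . .
    . . . . . . . . . . .
    . . . . . . . . . . .
    . . . . . . . . . . .
    . . . . . . . . . . .
    . . . . . . . . . . .
T2:
  2·area = 180  (B↔C swapped to make it positive)
  edge (14, 4)→(1, 19): d=(-13,15) right/bottom  bias=-1
  edge (1, 19)→(2, 4): d=(1,-15) top-left  bias=+0
  edge (2, 4)→(14, 4): d=(12,0) top-left  bias=+0
    (1,2)@(3, 5): e=[152,16,12] → X
    (2,2)@(5, 5): e=[122,46,12] → X
    (3,2)@(7, 5): e=[92,76,12] → X
    (4,2)@(9, 5): e=[62,106,12] → X
    (5,2)@(11, 5): e=[32,136,12] → X
    (6,2)@(13, 5): e=[2,166,12] → X
    (7,2)@(15, 5): e=[-28,196,12] → .
    (1,3)@(3, 7): e=[126,18,36] → X
    (6,3)@(13, 7): e=[-24,168,36] → .
    (1,4)@(3, 9): e=[100,20,60] → X
    (5,4)@(11, 9): e=[-20,140,60] → .
    (1,5)@(3, 11): e=[74,22,84] → X
    (0,9)@(1, 19): e=[0,0,180] → .  [on edge]
  covered (21 px):
    . . . . . . . . . . .
    . . . . . . . . . . .
    . X X X X X X . . . .
    . X X X X X . . . . .
    . X X X X . . . . . .
    . X X X . . . . . . .
    . X X . . . . . . . .
    . X . . . . . . . . .
    . . . . . . . . . . .
    . . . . . . . . . . .
T3:
  2·area = 156  (B↔C swapped to make it positive)
  edge (10, 20)→(0, 4): d=(-10,-16) top-left  bias=+0
  edge (0, 4)→(16, 14): d=(16,10) right/bottom  bias=-1
  edge (16, 14)→(10, 20): d=(-6,6) right/bottom  bias=-1
    (0,2)@(1, 5): e=[6,6,144] → X
    (1,2)@(3, 5): e=[38,-14,132] → .
    (0,3)@(1, 7): e=[-14,38,132] → .
    (1,3)@(3, 7): e=[18,18,120] → X
    (2,3)@(5, 7): e=[50,-2,108] → .
    (1,4)@(3, 9): e=[-2,50,108] → .
    (2,4)@(5, 9): e=[30,30,96] → X
    (3,4)@(7, 9): e=[62,10,84] → X
    (4,4)@(9, 9): e=[94,-10,72] → .
    (10,4)@(21, 9): e=[286,-130,0] → .  [on edge]
    (2,5)@(5, 11): e=[10,62,84] → X
    (4,5)@(9, 11): e=[74,22,60] → X
    (9,5)@(19, 11): e=[234,-78,0] → .  [on edge]
    (8,6)@(17, 13): e=[182,-26,0] → .  [on edge]
    (7,7)@(15, 15): e=[130,26,0] → .  [on edge]
    (6,8)@(13, 17): e=[78,78,0] → .  [on edge]
    (5,9)@(11, 19): e=[26,130,0] → .  [on edge]
  covered (18 px):
    . . . . . . . . . . .
    . . . . . . . . . . .
    X . . . . . . . . . .
    . X . . . . . . . . .
    . . X X . . . . . . .
    . . X X X X . . . . .
    . . . X X X X . . . .
    . . . X X X X . . . .
    . . . . X X . . . . .
    . . . . . . . . . . .
T4:
  2·area = 20
  edge (16, 10)→(14, 10): d=(-2,0) right/bottom  bias=-1
  edge (14, 10)→(8, 0): d=(-6,-10) top-left  bias=+0
  edge (8, 0)→(16, 10): d=(8,10) right/bottom  bias=-1
    (5,2)@(11, 5): e=[10,0,10] → X  [on edge]
    (6,2)@(13, 5): e=[10,20,-10] → .
    (5,3)@(11, 7): e=[6,-12,26] → .
    (6,3)@(13, 7): e=[6,8,6] → X
    (7,3)@(15, 7): e=[6,28,-14] → .
    (6,4)@(13, 9): e=[2,-4,22] → .
    (7,4)@(15, 9): e=[2,16,2] → X
    (8,4)@(17, 9): e=[2,36,-18] → .
    (7,5)@(15, 11): e=[-2,4,18] → .
    (8,7)@(17, 15): e=[-10,0,30] → .  [on edge]
  covered (3 px):
    . . . . . . . . . . .
    . . . . . . . . . . .
    . . . . . X . . . . .
    . . . . . . X . . . .
    . . . . . . . X . . .
    . . . . . . . . . . .
    . . . . . . . . . . .
    . . . . . . . . . . .
    . . . . . . . . . . .
    . . . . . . . . . . .

Z-buffer (winner per pixel, '.' = empty):
  . . . . . . . . . . .
  . . . . . 0 1 1 1 . .
  3 2 2 2 2 4 2 1 1 . .
  . 3 2 2 2 2 4 . . . .
  . 2 3 3 2 . . 4 . . .
  . 2 3 3 3 3 . . . . .
  . 2 2 3 3 3 3 . . . .
  . 2 . 3 3 3 3 . . . .
  . . . . 3 3 . . . . .
  . . . . . . . . . . .

Final: 2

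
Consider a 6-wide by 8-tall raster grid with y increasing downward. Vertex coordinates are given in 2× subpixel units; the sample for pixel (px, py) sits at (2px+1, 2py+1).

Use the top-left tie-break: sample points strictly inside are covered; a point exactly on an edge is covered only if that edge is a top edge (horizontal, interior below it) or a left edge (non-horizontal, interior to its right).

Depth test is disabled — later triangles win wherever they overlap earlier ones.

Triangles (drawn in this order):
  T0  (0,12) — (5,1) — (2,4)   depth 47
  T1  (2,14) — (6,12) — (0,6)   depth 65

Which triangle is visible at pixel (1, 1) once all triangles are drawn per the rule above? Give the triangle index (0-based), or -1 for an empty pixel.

T0:
  2·area = 18  (B↔C swapped to make it positive)
  edge (0, 12)→(2, 4): d=(2,-8) top-left  bias=+0
  edge (2, 4)→(5, 1): d=(3,-3) top-left  bias=+0
  edge (5, 1)→(0, 12): d=(-5,11) right/bottom  bias=-1
    (2,0)@(5, 1): e=[18,0,0] → ·  [on edge]
    (1,1)@(3, 3): e=[6,0,12] → █  [on edge]
    (2,1)@(5, 3): e=[22,6,-10] → ·
    (0,2)@(1, 5): e=[-6,0,24] → ·  [on edge]
    (1,2)@(3, 5): e=[10,6,2] → █
    (2,2)@(5, 5): e=[26,12,-20] → ·
    (1,3)@(3, 7): e=[14,12,-8] → ·
    (0,4)@(1, 9): e=[2,12,4] → █
    (1,4)@(3, 9): e=[18,18,-18] → ·
    (0,5)@(1, 11): e=[6,18,-6] → ·
  covered (3 px):
    · · · · · ·
    · █ · · · ·
    · █ · · · ·
    · · · · · ·
    █ · · · · ·
    · · · · · ·
    · · · · · ·
    · · · · · ·
T1:
  2·area = 36  (B↔C swapped to make it positive)
  edge (2, 14)→(0, 6): d=(-2,-8) top-left  bias=+0
  edge (0, 6)→(6, 12): d=(6,6) right/bottom  bias=-1
  edge (6, 12)→(2, 14): d=(-4,2) right/bottom  bias=-1
    (0,3)@(1, 7): e=[6,0,30] → ·  [on edge]
    (0,4)@(1, 9): e=[2,12,22] → █
    (1,4)@(3, 9): e=[18,0,18] → ·  [on edge]
    (0,5)@(1, 11): e=[-2,24,14] → ·
    (1,5)@(3, 11): e=[14,12,10] → █
    (2,5)@(5, 11): e=[30,0,6] → ·  [on edge]
    (1,6)@(3, 13): e=[10,24,2] → █
    (2,6)@(5, 13): e=[26,12,-2] → ·
    (3,6)@(7, 13): e=[42,0,-6] → ·  [on edge]
    (1,7)@(3, 15): e=[6,36,-6] → ·
    (4,7)@(9, 15): e=[54,0,-18] → ·  [on edge]
  covered (3 px):
    · · · · · ·
    · · · · · ·
    · · · · · ·
    · · · · · ·
    █ · · · · ·
    · █ · · · ·
    · █ · · · ·
    · · · · · ·

Z-buffer (winner per pixel, '.' = empty):
  . . . . . .
  . 0 . . . .
  . 0 . . . .
  . . . . . .
  1 . . . . .
  . 1 . . . .
  . 1 . . . .
  . . . . . .

Final: 0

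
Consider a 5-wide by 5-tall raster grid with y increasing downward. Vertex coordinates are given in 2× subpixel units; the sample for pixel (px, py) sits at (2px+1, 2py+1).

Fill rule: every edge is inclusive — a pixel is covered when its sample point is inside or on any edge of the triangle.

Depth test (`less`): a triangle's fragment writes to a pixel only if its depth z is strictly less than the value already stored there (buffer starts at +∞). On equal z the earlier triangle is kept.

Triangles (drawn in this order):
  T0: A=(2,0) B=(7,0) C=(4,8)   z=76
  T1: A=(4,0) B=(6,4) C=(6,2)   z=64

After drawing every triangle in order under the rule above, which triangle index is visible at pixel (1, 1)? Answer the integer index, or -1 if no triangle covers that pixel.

T0:
  2·area = 40
  edge (2, 0)→(7, 0): d=(5,0) inclusive
  edge (7, 0)→(4, 8): d=(-3,8) inclusive
  edge (4, 8)→(2, 0): d=(-2,-8) inclusive
    (1,0)@(3, 1): e=[5,29,6] → X
    (2,0)@(5, 1): e=[5,13,22] → X
    (3,0)@(7, 1): e=[5,-3,38] → .
    (1,1)@(3, 3): e=[15,23,2] → X
    (3,1)@(7, 3): e=[15,-9,34] → .
    (1,2)@(3, 5): e=[25,17,-2] → .
    (2,2)@(5, 5): e=[25,1,14] → X
    (3,2)@(7, 5): e=[25,-15,30] → .
    (2,3)@(5, 7): e=[35,-5,10] → .
  covered (5 px):
    . X X . .
    . X X . .
    . . X . .
    . . . . .
    . . . . .
T1:
  2·area = 4  (B↔C swapped to make it positive)
  edge (4, 0)→(6, 2): d=(2,2) inclusive
  edge (6, 2)→(6, 4): d=(0,2) inclusive
  edge (6, 4)→(4, 0): d=(-2,-4) inclusive
    (2,0)@(5, 1): e=[0,2,2] → X  [on edge]
    (3,0)@(7, 1): e=[-4,-2,10] → .
    (2,1)@(5, 3): e=[4,2,-2] → .
    (3,1)@(7, 3): e=[0,-2,6] → .  [on edge]
    (4,2)@(9, 5): e=[0,-6,10] → .  [on edge]
  covered (1 px):
    . . X . .
    . . . . .
    . . . . .
    . . . . .
    . . . . .

Z-buffer (winner per pixel, '.' = empty):
  . 0 1 . .
  . 0 0 . .
  . . 0 . .
  . . . . .
  . . . . .

Answer: 0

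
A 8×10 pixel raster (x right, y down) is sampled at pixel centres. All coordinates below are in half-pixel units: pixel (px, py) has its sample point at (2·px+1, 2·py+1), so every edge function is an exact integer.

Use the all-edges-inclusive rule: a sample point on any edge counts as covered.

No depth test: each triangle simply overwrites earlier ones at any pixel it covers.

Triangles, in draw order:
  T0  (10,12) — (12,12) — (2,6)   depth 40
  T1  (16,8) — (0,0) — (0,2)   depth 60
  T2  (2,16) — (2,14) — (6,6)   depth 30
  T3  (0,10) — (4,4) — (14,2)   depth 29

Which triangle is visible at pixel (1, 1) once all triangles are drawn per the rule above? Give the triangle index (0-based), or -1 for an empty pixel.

T0:
  2·area = 12  (B↔C swapped to make it positive)
  edge (10, 12)→(2, 6): d=(-8,-6) inclusive
  edge (2, 6)→(12, 12): d=(10,6) inclusive
  edge (12, 12)→(10, 12): d=(-2,0) inclusive
    (3,4)@(7, 9): e=[6,0,6] → X  [on edge]
    (4,4)@(9, 9): e=[18,-12,6] → .
    (3,5)@(7, 11): e=[-10,20,2] → .
    (4,5)@(9, 11): e=[2,8,2] → X
    (5,5)@(11, 11): e=[14,-4,2] → .
    (4,6)@(9, 13): e=[-14,28,-2] → .
  covered (2 px):
    . . . . . . . .
    . . . . . . . .
    . . . . . . . .
    . . . . . . . .
    . . . X . . . .
    . . . . X . . .
    . . . . . . . .
    . . . . . . . .
    . . . . . . . .
    . . . . . . . .
T1:
  2·area = 32  (B↔C swapped to make it positive)
  edge (16, 8)→(0, 2): d=(-16,-6) inclusive
  edge (0, 2)→(0, 0): d=(0,-2) inclusive
  edge (0, 0)→(16, 8): d=(16,8) inclusive
    (0,0)@(1, 1): e=[22,2,8] → X
    (1,0)@(3, 1): e=[34,6,-8] → .
    (0,1)@(1, 3): e=[-10,2,40] → .
    (1,1)@(3, 3): e=[2,6,24] → X
    (2,1)@(5, 3): e=[14,10,8] → X
    (3,1)@(7, 3): e=[26,14,-8] → .
    (1,2)@(3, 5): e=[-30,6,56] → .
    (2,2)@(5, 5): e=[-18,10,40] → .
    (4,2)@(9, 5): e=[6,18,8] → X
    (5,2)@(11, 5): e=[18,22,-8] → .
    (4,3)@(9, 7): e=[-26,18,40] → .
  covered (4 px):
    X . . . . . . .
    . X X . . . . .
    . . . . X . . .
    . . . . . . . .
    . . . . . . . .
    . . . . . . . .
    . . . . . . . .
    . . . . . . . .
    . . . . . . . .
    . . . . . . . .
T2:
  2·area = 8
  edge (2, 16)→(2, 14): d=(0,-2) inclusive
  edge (2, 14)→(6, 6): d=(4,-8) inclusive
  edge (6, 6)→(2, 16): d=(-4,10) inclusive
    (1,6)@(3, 13): e=[2,4,2] → X
    (2,6)@(5, 13): e=[6,20,-18] → .
    (1,7)@(3, 15): e=[2,12,-6] → .
  covered (1 px):
    . . . . . . . .
    . . . . . . . .
    . . . . . . . .
    . . . . . . . .
    . . . . . . . .
    . . . . . . . .
    . X . . . . . .
    . . . . . . . .
    . . . . . . . .
    . . . . . . . .
T3:
  2·area = 52
  edge (0, 10)→(4, 4): d=(4,-6) inclusive
  edge (4, 4)→(14, 2): d=(10,-2) inclusive
  edge (14, 2)→(0, 10): d=(-14,8) inclusive
    (4,1)@(9, 3): e=[26,0,26] → X  [on edge]
    (5,1)@(11, 3): e=[38,4,10] → X
    (6,1)@(13, 3): e=[50,8,-6] → .
    (2,2)@(5, 5): e=[10,12,30] → X
    (3,2)@(7, 5): e=[22,16,14] → X
    (4,2)@(9, 5): e=[34,20,-2] → .
    (5,2)@(11, 5): e=[46,24,-18] → .
    (1,3)@(3, 7): e=[6,28,18] → X
    (3,3)@(7, 7): e=[30,36,-14] → .
    (0,4)@(1, 9): e=[2,44,6] → X
    (1,4)@(3, 9): e=[14,48,-10] → .
    (2,4)@(5, 9): e=[26,52,-26] → .
  covered (7 px):
    . . . . . . . .
    . . . . X X . .
    . . X X . . . .
    . X X . . . . .
    X . . . . . . .
    . . . . . . . .
    . . . . . . . .
    . . . . . . . .
    . . . . . . . .
    . . . . . . . .

Z-buffer (winner per pixel, '.' = empty):
  1 . . . . . . .
  . 1 1 . 3 3 . .
  . . 3 3 1 . . .
  . 3 3 . . . . .
  3 . . 0 . . . .
  . . . . 0 . . .
  . 2 . . . . . .
  . . . . . . . .
  . . . . . . . .
  . . . . . . . .

Result: 1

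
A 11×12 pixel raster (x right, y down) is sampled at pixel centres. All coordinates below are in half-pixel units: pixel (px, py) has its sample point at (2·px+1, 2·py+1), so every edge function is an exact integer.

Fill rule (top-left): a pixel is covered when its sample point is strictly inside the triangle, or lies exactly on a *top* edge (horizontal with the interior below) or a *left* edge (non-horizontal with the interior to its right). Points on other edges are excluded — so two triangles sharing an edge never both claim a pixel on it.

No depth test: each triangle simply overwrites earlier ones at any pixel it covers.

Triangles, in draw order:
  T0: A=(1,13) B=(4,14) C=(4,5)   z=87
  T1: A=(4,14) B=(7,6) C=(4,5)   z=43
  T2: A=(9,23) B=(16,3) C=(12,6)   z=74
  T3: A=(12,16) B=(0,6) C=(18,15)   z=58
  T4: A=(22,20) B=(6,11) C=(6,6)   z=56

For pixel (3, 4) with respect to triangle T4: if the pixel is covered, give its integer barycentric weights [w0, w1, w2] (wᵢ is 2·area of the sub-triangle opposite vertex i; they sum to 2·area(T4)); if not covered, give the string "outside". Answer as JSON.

T0:
  2·area = 27  (B↔C swapped to make it positive)
  edge (1, 13)→(4, 5): d=(3,-8) top-left  bias=+0
  edge (4, 5)→(4, 14): d=(0,9) right/bottom  bias=-1
  edge (4, 14)→(1, 13): d=(-3,-1) top-left  bias=+0
    (1,4)@(3, 9): e=[4,9,14] → #
    (2,4)@(5, 9): e=[20,-9,16] → ·
    (1,5)@(3, 11): e=[10,9,8] → #
    (2,5)@(5, 11): e=[26,-9,10] → ·
    (0,6)@(1, 13): e=[0,27,0] → #  [on edge]
    (2,6)@(5, 13): e=[32,-9,4] → ·
    (0,7)@(1, 15): e=[6,27,-6] → ·
    (1,7)@(3, 15): e=[22,9,-4] → ·
    (3,7)@(7, 15): e=[54,-27,0] → ·  [on edge]
    (6,8)@(13, 17): e=[108,-81,0] → ·  [on edge]
    (9,9)@(19, 19): e=[162,-135,0] → ·  [on edge]
  covered (4 px):
    · · · · · · · · · · ·
    · · · · · · · · · · ·
    · · · · · · · · · · ·
    · · · · · · · · · · ·
    · # · · · · · · · · ·
    · # · · · · · · · · ·
    # # · · · · · · · · ·
    · · · · · · · · · · ·
    · · · · · · · · · · ·
    · · · · · · · · · · ·
    · · · · · · · · · · ·
    · · · · · · · · · · ·
T1:
  2·area = 27  (B↔C swapped to make it positive)
  edge (4, 14)→(4, 5): d=(0,-9) top-left  bias=+0
  edge (4, 5)→(7, 6): d=(3,1) right/bottom  bias=-1
  edge (7, 6)→(4, 14): d=(-3,8) right/bottom  bias=-1
    (2,3)@(5, 7): e=[9,5,13] → #
    (3,3)@(7, 7): e=[27,3,-3] → ·
    (2,4)@(5, 9): e=[9,11,7] → #
    (3,4)@(7, 9): e=[27,9,-9] → ·
    (2,5)@(5, 11): e=[9,17,1] → #
    (3,5)@(7, 11): e=[27,15,-15] → ·
    (2,6)@(5, 13): e=[9,23,-5] → ·
  covered (3 px):
    · · · · · · · · · · ·
    · · · · · · · · · · ·
    · · · · · · · · · · ·
    · · # · · · · · · · ·
    · · # · · · · · · · ·
    · · # · · · · · · · ·
    · · · · · · · · · · ·
    · · · · · · · · · · ·
    · · · · · · · · · · ·
    · · · · · · · · · · ·
    · · · · · · · · · · ·
    · · · · · · · · · · ·
T2:
  2·area = 59  (B↔C swapped to make it positive)
  edge (9, 23)→(12, 6): d=(3,-17) top-left  bias=+0
  edge (12, 6)→(16, 3): d=(4,-3) top-left  bias=+0
  edge (16, 3)→(9, 23): d=(-7,20) right/bottom  bias=-1
    (7,2)@(15, 5): e=[48,5,6] → #
    (8,2)@(17, 5): e=[82,11,-34] → ·
    (6,3)@(13, 7): e=[20,7,32] → #
    (7,3)@(15, 7): e=[54,13,-8] → ·
    (6,4)@(13, 9): e=[26,15,18] → #
    (7,4)@(15, 9): e=[60,21,-22] → ·
    (6,5)@(13, 11): e=[32,23,4] → #
    (7,5)@(15, 11): e=[66,29,-36] → ·
    (5,6)@(11, 13): e=[4,25,30] → #
    (6,6)@(13, 13): e=[38,31,-10] → ·
    (5,7)@(11, 15): e=[10,33,16] → #
    (6,7)@(13, 15): e=[44,39,-24] → ·
    (4,11)@(9, 23): e=[0,59,0] → ·  [on edge]
  covered (7 px):
    · · · · · · · · · · ·
    · · · · · · · · · · ·
    · · · · · · · # · · ·
    · · · · · · # · · · ·
    · · · · · · # · · · ·
    · · · · · · # · · · ·
    · · · · · # · · · · ·
    · · · · · # · · · · ·
    · · · · · # · · · · ·
    · · · · · · · · · · ·
    · · · · · · · · · · ·
    · · · · · · · · · · ·
T3:
  2·area = 72
  edge (12, 16)→(0, 6): d=(-12,-10) top-left  bias=+0
  edge (0, 6)→(18, 15): d=(18,9) right/bottom  bias=-1
  edge (18, 15)→(12, 16): d=(-6,1) right/bottom  bias=-1
    (2,4)@(5, 9): e=[14,9,49] → #
    (3,4)@(7, 9): e=[34,-9,47] → ·
    (2,5)@(5, 11): e=[-10,45,37] → ·
    (3,5)@(7, 11): e=[10,27,35] → #
    (4,5)@(9, 11): e=[30,9,33] → #
    (5,5)@(11, 11): e=[50,-9,31] → ·
    (3,6)@(7, 13): e=[-14,63,23] → ·
    (4,6)@(9, 13): e=[6,45,21] → #
    (5,6)@(11, 13): e=[26,27,19] → #
    (6,6)@(13, 13): e=[46,9,17] → #
    (7,6)@(15, 13): e=[66,-9,15] → ·
    (4,7)@(9, 15): e=[-18,81,9] → ·
  covered (10 px):
    · · · · · · · · · · ·
    · · · · · · · · · · ·
    · · · · · · · · · · ·
    · · · · · · · · · · ·
    · · # · · · · · · · ·
    · · · # # · · · · · ·
    · · · · # # # · · · ·
    · · · · · # # # # · ·
    · · · · · · · · · · ·
    · · · · · · · · · · ·
    · · · · · · · · · · ·
    · · · · · · · · · · ·
T4:
  2·area = 80
  edge (22, 20)→(6, 11): d=(-16,-9) top-left  bias=+0
  edge (6, 11)→(6, 6): d=(0,-5) top-left  bias=+0
  edge (6, 6)→(22, 20): d=(16,14) right/bottom  bias=-1
    (3,3)@(7, 7): e=[73,5,2] → #
    (4,3)@(9, 7): e=[91,15,-26] → ·
    (3,4)@(7, 9): e=[41,5,34] → #
    (4,4)@(9, 9): e=[59,15,6] → #
    (5,4)@(11, 9): e=[77,25,-22] → ·
    (3,5)@(7, 11): e=[9,5,66] → #
    (5,5)@(11, 11): e=[45,25,10] → #
    (6,5)@(13, 11): e=[63,35,-18] → ·
    (3,6)@(7, 13): e=[-23,5,98] → ·
    (4,6)@(9, 13): e=[-5,15,70] → ·
    (5,6)@(11, 13): e=[13,25,42] → #
    (6,6)@(13, 13): e=[31,35,14] → #
  covered (10 px):
    · · · · · · · · · · ·
    · · · · · · · · · · ·
    · · · · · · · · · · ·
    · · · # · · · · · · ·
    · · · # # · · · · · ·
    · · · # # # · · · · ·
    · · · · · # # · · · ·
    · · · · · · · # · · ·
    · · · · · · · · # · ·
    · · · · · · · · · · ·
    · · · · · · · · · · ·
    · · · · · · · · · · ·

Result: [5,34,41]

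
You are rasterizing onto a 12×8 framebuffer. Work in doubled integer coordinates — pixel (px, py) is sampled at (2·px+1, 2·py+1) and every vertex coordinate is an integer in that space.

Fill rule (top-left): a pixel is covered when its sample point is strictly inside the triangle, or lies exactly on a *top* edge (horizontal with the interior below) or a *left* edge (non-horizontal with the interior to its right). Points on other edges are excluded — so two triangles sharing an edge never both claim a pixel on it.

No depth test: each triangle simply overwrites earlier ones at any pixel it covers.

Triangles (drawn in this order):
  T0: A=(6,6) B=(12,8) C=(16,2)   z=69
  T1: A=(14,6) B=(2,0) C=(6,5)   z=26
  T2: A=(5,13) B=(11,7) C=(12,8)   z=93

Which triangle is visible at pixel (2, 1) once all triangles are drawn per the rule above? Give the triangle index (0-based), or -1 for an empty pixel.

T0:
  2·area = 44  (B↔C swapped to make it positive)
  edge (6, 6)→(16, 2): d=(10,-4) top-left  bias=+0
  edge (16, 2)→(12, 8): d=(-4,6) right/bottom  bias=-1
  edge (12, 8)→(6, 6): d=(-6,-2) top-left  bias=+0
    (7,1)@(15, 3): e=[6,2,36] → X
    (8,1)@(17, 3): e=[14,-10,40] → .
    (1,2)@(3, 5): e=[-22,66,0] → .  [on edge]
    (4,2)@(9, 5): e=[2,30,12] → X
    (5,2)@(11, 5): e=[10,18,16] → X
    (6,2)@(13, 5): e=[18,6,20] → X
    (7,2)@(15, 5): e=[26,-6,24] → .
    (4,3)@(9, 7): e=[22,22,0] → X  [on edge]
    (6,3)@(13, 7): e=[38,-2,8] → .
    (4,4)@(9, 9): e=[42,14,-12] → .
    (5,4)@(11, 9): e=[50,2,-8] → .
    (7,4)@(15, 9): e=[66,-22,0] → .  [on edge]
    (10,5)@(21, 11): e=[110,-66,0] → .  [on edge]
  covered (6 px):
    . . . . . . . . . . . .
    . . . . . . . X . . . .
    . . . . X X X . . . . .
    . . . . X X . . . . . .
    . . . . . . . . . . . .
    . . . . . . . . . . . .
    . . . . . . . . . . . .
    . . . . . . . . . . . .
T1:
  2·area = 36  (B↔C swapped to make it positive)
  edge (14, 6)→(6, 5): d=(-8,-1) top-left  bias=+0
  edge (6, 5)→(2, 0): d=(-4,-5) top-left  bias=+0
  edge (2, 0)→(14, 6): d=(12,6) right/bottom  bias=-1
    (1,0)@(3, 1): e=[29,1,6] → X
    (2,0)@(5, 1): e=[31,11,-6] → .
    (1,1)@(3, 3): e=[13,-7,30] → .
    (2,1)@(5, 3): e=[15,3,18] → X
    (3,1)@(7, 3): e=[17,13,6] → X
    (4,1)@(9, 3): e=[19,23,-6] → .
    (2,2)@(5, 5): e=[-1,-5,42] → .
    (3,2)@(7, 5): e=[1,5,30] → X
    (4,2)@(9, 5): e=[3,15,18] → X
    (5,2)@(11, 5): e=[5,25,6] → X
    (6,2)@(13, 5): e=[7,35,-6] → .
    (3,3)@(7, 7): e=[-15,-3,54] → .
  covered (6 px):
    . X . . . . . . . . . .
    . . X X . . . . . . . .
    . . . X X X . . . . . .
    . . . . . . . . . . . .
    . . . . . . . . . . . .
    . . . . . . . . . . . .
    . . . . . . . . . . . .
    . . . . . . . . . . . .
T2:
  2·area = 12
  edge (5, 13)→(11, 7): d=(6,-6) top-left  bias=+0
  edge (11, 7)→(12, 8): d=(1,1) right/bottom  bias=-1
  edge (12, 8)→(5, 13): d=(-7,5) right/bottom  bias=-1
    (2,0)@(5, 1): e=[-72,0,84] → .  [on edge]
    (8,0)@(17, 1): e=[0,-12,24] → .  [on edge]
    (3,1)@(7, 3): e=[-48,0,60] → .  [on edge]
    (7,1)@(15, 3): e=[0,-8,20] → .  [on edge]
    (9,1)@(19, 3): e=[24,-12,0] → .  [on edge]
    (4,2)@(9, 5): e=[-24,0,36] → .  [on edge]
    (6,2)@(13, 5): e=[0,-4,16] → .  [on edge]
    (5,3)@(11, 7): e=[0,0,12] → .  [on edge]
    (4,4)@(9, 9): e=[0,4,8] → X  [on edge]
    (5,4)@(11, 9): e=[12,2,-2] → .
    (6,4)@(13, 9): e=[24,0,-12] → .  [on edge]
    (3,5)@(7, 11): e=[0,8,4] → X  [on edge]
    (7,5)@(15, 11): e=[48,0,-36] → .  [on edge]
    (2,6)@(5, 13): e=[0,12,0] → .  [on edge]
    (8,6)@(17, 13): e=[72,0,-60] → .  [on edge]
    (1,7)@(3, 15): e=[0,16,-4] → .  [on edge]
    (9,7)@(19, 15): e=[96,0,-84] → .  [on edge]
  covered (2 px):
    . . . . . . . . . . . .
    . . . . . . . . . . . .
    . . . . . . . . . . . .
    . . . . . . . . . . . .
    . . . . X . . . . . . .
    . . . X . . . . . . . .
    . . . . . . . . . . . .
    . . . . . . . . . . . .

Z-buffer (winner per pixel, '.' = empty):
  . 1 . . . . . . . . . .
  . . 1 1 . . . 0 . . . .
  . . . 1 1 1 0 . . . . .
  . . . . 0 0 . . . . . .
  . . . . 2 . . . . . . .
  . . . 2 . . . . . . . .
  . . . . . . . . . . . .
  . . . . . . . . . . . .

Answer: 1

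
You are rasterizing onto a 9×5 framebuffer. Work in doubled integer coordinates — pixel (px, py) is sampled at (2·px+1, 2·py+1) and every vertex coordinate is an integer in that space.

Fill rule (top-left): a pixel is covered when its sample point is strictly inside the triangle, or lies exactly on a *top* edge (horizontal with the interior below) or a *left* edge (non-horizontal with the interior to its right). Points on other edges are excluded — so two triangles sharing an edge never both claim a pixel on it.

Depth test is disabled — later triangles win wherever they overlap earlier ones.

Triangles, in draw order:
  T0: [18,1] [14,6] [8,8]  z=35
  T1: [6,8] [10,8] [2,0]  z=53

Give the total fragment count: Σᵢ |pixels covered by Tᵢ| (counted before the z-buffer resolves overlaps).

T0:
  2·area = 22
  edge (18, 1)→(14, 6): d=(-4,5) right/bottom  bias=-1
  edge (14, 6)→(8, 8): d=(-6,2) right/bottom  bias=-1
  edge (8, 8)→(18, 1): d=(10,-7) top-left  bias=+0
    (6,2)@(13, 5): e=[9,8,5] → #
    (7,2)@(15, 5): e=[-1,4,19] → ·
    (8,2)@(17, 5): e=[-11,0,33] → ·  [on edge]
    (5,3)@(11, 7): e=[11,0,11] → ·  [on edge]
    (6,3)@(13, 7): e=[1,-4,25] → ·
    (2,4)@(5, 9): e=[33,0,-11] → ·  [on edge]
  covered (1 px):
    · · · · · · · · ·
    · · · · · · · · ·
    · · · · · · # · ·
    · · · · · · · · ·
    · · · · · · · · ·
T1:
  2·area = 32  (B↔C swapped to make it positive)
  edge (6, 8)→(2, 0): d=(-4,-8) top-left  bias=+0
  edge (2, 0)→(10, 8): d=(8,8) right/bottom  bias=-1
  edge (10, 8)→(6, 8): d=(-4,0) right/bottom  bias=-1
    (1,0)@(3, 1): e=[4,0,28] → ·  [on edge]
    (2,1)@(5, 3): e=[12,0,20] → ·  [on edge]
    (2,2)@(5, 5): e=[4,16,12] → #
    (3,2)@(7, 5): e=[20,0,12] → ·  [on edge]
    (2,3)@(5, 7): e=[-4,32,4] → ·
    (3,3)@(7, 7): e=[12,16,4] → #
    (4,3)@(9, 7): e=[28,0,4] → ·  [on edge]
    (3,4)@(7, 9): e=[4,32,-4] → ·
    (5,4)@(11, 9): e=[36,0,-4] → ·  [on edge]
  covered (2 px):
    · · · · · · · · ·
    · · · · · · · · ·
    · · # · · · · · ·
    · · · # · · · · ·
    · · · · · · · · ·

Result: 3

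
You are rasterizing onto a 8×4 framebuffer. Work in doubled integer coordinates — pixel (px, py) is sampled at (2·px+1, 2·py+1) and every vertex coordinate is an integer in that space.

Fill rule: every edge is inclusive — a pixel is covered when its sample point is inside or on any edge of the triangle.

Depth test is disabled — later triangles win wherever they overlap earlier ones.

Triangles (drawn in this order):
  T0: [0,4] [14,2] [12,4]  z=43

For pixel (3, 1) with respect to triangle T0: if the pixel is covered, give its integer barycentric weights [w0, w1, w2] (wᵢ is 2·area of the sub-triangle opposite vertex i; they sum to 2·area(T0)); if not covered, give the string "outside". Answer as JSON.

T0:
  2·area = 24
  edge (0, 4)→(14, 2): d=(14,-2) inclusive
  edge (14, 2)→(12, 4): d=(-2,2) inclusive
  edge (12, 4)→(0, 4): d=(-12,0) inclusive
    (7,0)@(15, 1): e=[-12,0,36] → ·  [on edge]
    (3,1)@(7, 3): e=[0,12,12] → #  [on edge]
    (4,1)@(9, 3): e=[4,8,12] → #
    (5,1)@(11, 3): e=[8,4,12] → #
    (6,1)@(13, 3): e=[12,0,12] → #  [on edge]
    (7,1)@(15, 3): e=[16,-4,12] → ·
    (3,2)@(7, 5): e=[28,8,-12] → ·
    (4,2)@(9, 5): e=[32,4,-12] → ·
    (5,2)@(11, 5): e=[36,0,-12] → ·  [on edge]
    (6,2)@(13, 5): e=[40,-4,-12] → ·
    (4,3)@(9, 7): e=[60,0,-36] → ·  [on edge]
  covered (4 px):
    · · · · · · · ·
    · · · # # # # ·
    · · · · · · · ·
    · · · · · · · ·

Result: [12,12,0]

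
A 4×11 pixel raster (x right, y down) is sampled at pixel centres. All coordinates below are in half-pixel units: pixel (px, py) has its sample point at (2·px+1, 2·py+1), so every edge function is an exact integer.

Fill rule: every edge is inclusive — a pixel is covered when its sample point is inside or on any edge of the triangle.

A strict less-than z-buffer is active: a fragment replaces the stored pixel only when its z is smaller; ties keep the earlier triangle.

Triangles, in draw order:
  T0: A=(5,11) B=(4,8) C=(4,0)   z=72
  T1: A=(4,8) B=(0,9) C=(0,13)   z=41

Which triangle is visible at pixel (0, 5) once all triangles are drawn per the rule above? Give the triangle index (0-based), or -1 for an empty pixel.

T0:
  2·area = 8
  edge (5, 11)→(4, 8): d=(-1,-3) inclusive
  edge (4, 8)→(4, 0): d=(0,-8) inclusive
  edge (4, 0)→(5, 11): d=(1,11) inclusive
    (1,2)@(3, 5): e=[0,-8,16] → ·  [on edge]
    (2,5)@(5, 11): e=[0,8,0] → █  [on edge]
    (3,5)@(7, 11): e=[6,24,-22] → ·
    (2,6)@(5, 13): e=[-2,8,2] → ·
    (3,8)@(7, 17): e=[0,24,-16] → ·  [on edge]
  covered (1 px):
    · · · ·
    · · · ·
    · · · ·
    · · · ·
    · · · ·
    · · █ ·
    · · · ·
    · · · ·
    · · · ·
    · · · ·
    · · · ·
T1:
  2·area = 16  (B↔C swapped to make it positive)
  edge (4, 8)→(0, 13): d=(-4,5) inclusive
  edge (0, 13)→(0, 9): d=(0,-4) inclusive
  edge (0, 9)→(4, 8): d=(4,-1) inclusive
    (0,4)@(1, 9): e=[11,4,1] → █
    (1,4)@(3, 9): e=[1,12,3] → █
    (2,4)@(5, 9): e=[-9,20,5] → ·
    (0,5)@(1, 11): e=[3,4,9] → █
    (1,5)@(3, 11): e=[-7,12,11] → ·
    (0,6)@(1, 13): e=[-5,4,17] → ·
  covered (3 px):
    · · · ·
    · · · ·
    · · · ·
    · · · ·
    █ █ · ·
    █ · · ·
    · · · ·
    · · · ·
    · · · ·
    · · · ·
    · · · ·

Z-buffer (winner per pixel, '.' = empty):
  . . . .
  . . . .
  . . . .
  . . . .
  1 1 . .
  1 . 0 .
  . . . .
  . . . .
  . . . .
  . . . .
  . . . .

Final: 1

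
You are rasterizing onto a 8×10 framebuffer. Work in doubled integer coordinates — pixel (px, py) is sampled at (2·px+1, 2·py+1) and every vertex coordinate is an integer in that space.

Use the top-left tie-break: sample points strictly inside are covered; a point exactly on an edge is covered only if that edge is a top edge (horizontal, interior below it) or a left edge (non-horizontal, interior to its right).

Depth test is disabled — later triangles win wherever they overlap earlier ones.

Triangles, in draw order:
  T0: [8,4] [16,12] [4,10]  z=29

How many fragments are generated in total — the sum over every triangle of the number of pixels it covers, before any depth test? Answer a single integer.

T0:
  2·area = 80
  edge (8, 4)→(16, 12): d=(8,8) right/bottom  bias=-1
  edge (16, 12)→(4, 10): d=(-12,-2) top-left  bias=+0
  edge (4, 10)→(8, 4): d=(4,-6) top-left  bias=+0
    (2,0)@(5, 1): e=[0,110,-30] → ·  [on edge]
    (3,1)@(7, 3): e=[0,90,-10] → ·  [on edge]
    (4,2)@(9, 5): e=[0,70,10] → ·  [on edge]
    (3,3)@(7, 7): e=[32,42,6] → █
    (4,3)@(9, 7): e=[16,46,18] → █
    (5,3)@(11, 7): e=[0,50,30] → ·  [on edge]
    (2,4)@(5, 9): e=[64,14,2] → █
    (5,4)@(11, 9): e=[16,26,38] → █
    (6,4)@(13, 9): e=[0,30,50] → ·  [on edge]
    (2,5)@(5, 11): e=[80,-10,10] → ·
    (3,5)@(7, 11): e=[64,-6,22] → ·
    (4,5)@(9, 11): e=[48,-2,34] → ·
    (7,5)@(15, 11): e=[0,10,70] → ·  [on edge]
  covered (8 px):
    · · · · · · · ·
    · · · · · · · ·
    · · · · · · · ·
    · · · █ █ · · ·
    · · █ █ █ █ · ·
    · · · · · █ █ ·
    · · · · · · · ·
    · · · · · · · ·
    · · · · · · · ·
    · · · · · · · ·

Answer: 8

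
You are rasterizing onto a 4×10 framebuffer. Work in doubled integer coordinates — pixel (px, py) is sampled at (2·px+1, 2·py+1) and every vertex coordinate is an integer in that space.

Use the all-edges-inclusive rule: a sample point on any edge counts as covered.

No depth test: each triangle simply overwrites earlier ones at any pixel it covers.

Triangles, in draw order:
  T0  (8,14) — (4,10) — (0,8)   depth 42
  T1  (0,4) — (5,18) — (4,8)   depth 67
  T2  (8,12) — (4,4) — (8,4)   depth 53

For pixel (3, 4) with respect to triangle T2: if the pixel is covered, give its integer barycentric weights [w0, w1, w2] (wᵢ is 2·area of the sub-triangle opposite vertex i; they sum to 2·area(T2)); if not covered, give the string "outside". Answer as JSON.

T0:
  2·area = 8  (B↔C swapped to make it positive)
  edge (8, 14)→(0, 8): d=(-8,-6) inclusive
  edge (0, 8)→(4, 10): d=(4,2) inclusive
  edge (4, 10)→(8, 14): d=(4,4) inclusive
    (0,3)@(1, 7): e=[14,-6,0] → ·  [on edge]
    (1,4)@(3, 9): e=[10,-2,0] → ·  [on edge]
    (2,5)@(5, 11): e=[6,2,0] → #  [on edge]
    (3,5)@(7, 11): e=[18,-2,-8] → ·
    (2,6)@(5, 13): e=[-10,10,8] → ·
    (3,6)@(7, 13): e=[2,6,0] → #  [on edge]
    (3,7)@(7, 15): e=[-14,14,8] → ·
  covered (2 px):
    · · · ·
    · · · ·
    · · · ·
    · · · ·
    · · · ·
    · · # ·
    · · · #
    · · · ·
    · · · ·
    · · · ·
T1:
  2·area = 36  (B↔C swapped to make it positive)
  edge (0, 4)→(4, 8): d=(4,4) inclusive
  edge (4, 8)→(5, 18): d=(1,10) inclusive
  edge (5, 18)→(0, 4): d=(-5,-14) inclusive
    (0,2)@(1, 5): e=[0,27,9] → #  [on edge]
    (1,2)@(3, 5): e=[-8,7,37] → ·
    (0,3)@(1, 7): e=[8,29,-1] → ·
    (1,3)@(3, 7): e=[0,9,27] → #  [on edge]
    (2,3)@(5, 7): e=[-8,-11,55] → ·
    (1,4)@(3, 9): e=[8,11,17] → #
    (2,4)@(5, 9): e=[0,-9,45] → ·  [on edge]
    (1,5)@(3, 11): e=[16,13,7] → #
    (2,5)@(5, 11): e=[8,-7,35] → ·
    (3,5)@(7, 11): e=[0,-27,63] → ·  [on edge]
    (1,6)@(3, 13): e=[24,15,-3] → ·
  covered (4 px):
    · · · ·
    · · · ·
    # · · ·
    · # · ·
    · # · ·
    · # · ·
    · · · ·
    · · · ·
    · · · ·
    · · · ·
T2:
  2·area = 32
  edge (8, 12)→(4, 4): d=(-4,-8) inclusive
  edge (4, 4)→(8, 4): d=(4,0) inclusive
  edge (8, 4)→(8, 12): d=(0,8) inclusive
    (2,2)@(5, 5): e=[4,4,24] → #
    (3,2)@(7, 5): e=[20,4,8] → #
    (2,3)@(5, 7): e=[-4,12,24] → ·
    (3,3)@(7, 7): e=[12,12,8] → #
    (3,4)@(7, 9): e=[4,20,8] → #
    (3,5)@(7, 11): e=[-4,28,8] → ·
  covered (4 px):
    · · · ·
    · · · ·
    · · # #
    · · · #
    · · · #
    · · · ·
    · · · ·
    · · · ·
    · · · ·
    · · · ·

Final: [20,8,4]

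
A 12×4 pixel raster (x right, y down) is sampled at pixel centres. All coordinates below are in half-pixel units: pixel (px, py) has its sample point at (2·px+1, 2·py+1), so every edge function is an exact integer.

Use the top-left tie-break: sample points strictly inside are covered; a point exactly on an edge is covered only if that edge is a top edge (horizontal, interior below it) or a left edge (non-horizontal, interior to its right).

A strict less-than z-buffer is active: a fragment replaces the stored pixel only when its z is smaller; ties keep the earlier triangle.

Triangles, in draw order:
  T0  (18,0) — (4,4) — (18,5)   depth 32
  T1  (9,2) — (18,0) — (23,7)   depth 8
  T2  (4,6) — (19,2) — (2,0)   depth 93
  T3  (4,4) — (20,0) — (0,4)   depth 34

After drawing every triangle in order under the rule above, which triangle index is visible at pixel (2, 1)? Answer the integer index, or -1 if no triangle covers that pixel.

T0:
  2·area = 70  (B↔C swapped to make it positive)
  edge (18, 0)→(18, 5): d=(0,5) right/bottom  bias=-1
  edge (18, 5)→(4, 4): d=(-14,-1) top-left  bias=+0
  edge (4, 4)→(18, 0): d=(14,-4) top-left  bias=+0
    (7,0)@(15, 1): e=[15,53,2] → █
    (8,0)@(17, 1): e=[5,55,10] → █
    (9,0)@(19, 1): e=[-5,57,18] → ·
    (4,1)@(9, 3): e=[45,19,6] → █
    (5,1)@(11, 3): e=[35,21,14] → █
    (6,1)@(13, 3): e=[25,23,22] → █
    (9,1)@(19, 3): e=[-5,29,46] → ·
    (4,2)@(9, 5): e=[45,-9,34] → ·
    (5,2)@(11, 5): e=[35,-7,42] → ·
    (6,2)@(13, 5): e=[25,-5,50] → ·
    (7,2)@(15, 5): e=[15,-3,58] → ·
    (8,2)@(17, 5): e=[5,-1,66] → ·
  covered (7 px):
    · · · · · · · █ █ · · ·
    · · · · █ █ █ █ █ · · ·
    · · · · · · · · · · · ·
    · · · · · · · · · · · ·
T1:
  2·area = 73
  edge (9, 2)→(18, 0): d=(9,-2) top-left  bias=+0
  edge (18, 0)→(23, 7): d=(5,7) right/bottom  bias=-1
  edge (23, 7)→(9, 2): d=(-14,-5) top-left  bias=+0
    (7,0)@(15, 1): e=[3,26,44] → █
    (8,0)@(17, 1): e=[7,12,54] → █
    (9,0)@(19, 1): e=[11,-2,64] → ·
    (6,1)@(13, 3): e=[17,50,6] → █
    (9,1)@(19, 3): e=[29,8,36] → █
    (10,1)@(21, 3): e=[33,-6,46] → ·
    (6,2)@(13, 5): e=[35,60,-22] → ·
    (7,2)@(15, 5): e=[39,46,-12] → ·
    (8,2)@(17, 5): e=[43,32,-2] → ·
    (9,2)@(19, 5): e=[47,18,8] → █
    (10,2)@(21, 5): e=[51,4,18] → █
    (11,2)@(23, 5): e=[55,-10,28] → ·
    (11,3)@(23, 7): e=[73,0,0] → ·  [on edge]
  covered (8 px):
    · · · · · · · █ █ · · ·
    · · · · · · █ █ █ █ · ·
    · · · · · · · · · █ █ ·
    · · · · · · · · · · · ·
T2:
  2·area = 98  (B↔C swapped to make it positive)
  edge (4, 6)→(2, 0): d=(-2,-6) top-left  bias=+0
  edge (2, 0)→(19, 2): d=(17,2) right/bottom  bias=-1
  edge (19, 2)→(4, 6): d=(-15,4) right/bottom  bias=-1
    (1,0)@(3, 1): e=[4,15,79] → █
    (2,0)@(5, 1): e=[16,11,71] → █
    (3,0)@(7, 1): e=[28,7,63] → █
    (4,0)@(9, 1): e=[40,3,55] → █
    (5,0)@(11, 1): e=[52,-1,47] → ·
    (1,1)@(3, 3): e=[0,49,49] → █  [on edge]
    (5,1)@(11, 3): e=[48,33,17] → █
    (6,1)@(13, 3): e=[60,29,9] → █
    (7,1)@(15, 3): e=[72,25,1] → █
    (8,1)@(17, 3): e=[84,21,-7] → ·
    (1,2)@(3, 5): e=[-4,83,19] → ·
    (2,2)@(5, 5): e=[8,79,11] → █
  covered (13 px):
    · █ █ █ █ · · · · · · ·
    · █ █ █ █ █ █ █ · · · ·
    · · █ █ · · · · · · · ·
    · · · · · · · · · · · ·
T3:
  2·area = 16  (B↔C swapped to make it positive)
  edge (4, 4)→(0, 4): d=(-4,0) right/bottom  bias=-1
  edge (0, 4)→(20, 0): d=(20,-4) top-left  bias=+0
  edge (20, 0)→(4, 4): d=(-16,4) right/bottom  bias=-1
    (7,0)@(15, 1): e=[12,0,4] → █  [on edge]
    (8,0)@(17, 1): e=[12,8,-4] → ·
    (2,1)@(5, 3): e=[4,0,12] → █  [on edge]
    (3,1)@(7, 3): e=[4,8,4] → █
    (4,1)@(9, 3): e=[4,16,-4] → ·
    (7,1)@(15, 3): e=[4,40,-28] → ·
    (2,2)@(5, 5): e=[-4,40,-20] → ·
    (3,2)@(7, 5): e=[-4,48,-28] → ·
  covered (3 px):
    · · · · · · · █ · · · ·
    · · █ █ · · · · · · · ·
    · · · · · · · · · · · ·
    · · · · · · · · · · · ·

Z-buffer (winner per pixel, '.' = empty):
  . 2 2 2 2 . . 1 1 . . .
  . 2 3 3 0 0 1 1 1 1 . .
  . . 2 2 . . . . . 1 1 .
  . . . . . . . . . . . .

Final: 3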